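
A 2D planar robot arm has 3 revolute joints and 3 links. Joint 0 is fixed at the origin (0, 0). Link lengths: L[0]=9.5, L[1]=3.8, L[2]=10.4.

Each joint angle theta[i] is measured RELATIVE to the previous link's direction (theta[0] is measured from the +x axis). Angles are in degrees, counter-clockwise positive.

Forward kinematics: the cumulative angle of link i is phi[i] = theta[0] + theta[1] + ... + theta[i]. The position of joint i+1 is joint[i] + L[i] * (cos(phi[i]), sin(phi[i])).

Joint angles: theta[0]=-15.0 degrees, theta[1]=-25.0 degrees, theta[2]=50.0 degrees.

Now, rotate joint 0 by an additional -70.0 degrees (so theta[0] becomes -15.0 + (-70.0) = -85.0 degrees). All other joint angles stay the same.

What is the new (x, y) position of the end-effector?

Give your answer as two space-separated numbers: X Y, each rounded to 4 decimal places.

joint[0] = (0.0000, 0.0000)  (base)
link 0: phi[0] = -85 = -85 deg
  cos(-85 deg) = 0.0872, sin(-85 deg) = -0.9962
  joint[1] = (0.0000, 0.0000) + 9.5 * (0.0872, -0.9962) = (0.0000 + 0.8280, 0.0000 + -9.4638) = (0.8280, -9.4638)
link 1: phi[1] = -85 + -25 = -110 deg
  cos(-110 deg) = -0.3420, sin(-110 deg) = -0.9397
  joint[2] = (0.8280, -9.4638) + 3.8 * (-0.3420, -0.9397) = (0.8280 + -1.2997, -9.4638 + -3.5708) = (-0.4717, -13.0347)
link 2: phi[2] = -85 + -25 + 50 = -60 deg
  cos(-60 deg) = 0.5000, sin(-60 deg) = -0.8660
  joint[3] = (-0.4717, -13.0347) + 10.4 * (0.5000, -0.8660) = (-0.4717 + 5.2000, -13.0347 + -9.0067) = (4.7283, -22.0413)
End effector: (4.7283, -22.0413)

Answer: 4.7283 -22.0413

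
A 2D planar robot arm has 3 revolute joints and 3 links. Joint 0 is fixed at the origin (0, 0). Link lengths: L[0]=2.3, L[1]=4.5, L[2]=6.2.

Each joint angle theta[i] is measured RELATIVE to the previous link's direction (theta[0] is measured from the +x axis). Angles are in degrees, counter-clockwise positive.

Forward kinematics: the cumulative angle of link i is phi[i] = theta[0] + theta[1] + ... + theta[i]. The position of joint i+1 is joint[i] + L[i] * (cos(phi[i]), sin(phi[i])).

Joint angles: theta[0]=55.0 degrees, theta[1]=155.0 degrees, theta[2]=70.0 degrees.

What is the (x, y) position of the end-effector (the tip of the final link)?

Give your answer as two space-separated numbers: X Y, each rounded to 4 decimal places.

Answer: -1.5013 -6.4718

Derivation:
joint[0] = (0.0000, 0.0000)  (base)
link 0: phi[0] = 55 = 55 deg
  cos(55 deg) = 0.5736, sin(55 deg) = 0.8192
  joint[1] = (0.0000, 0.0000) + 2.3 * (0.5736, 0.8192) = (0.0000 + 1.3192, 0.0000 + 1.8840) = (1.3192, 1.8840)
link 1: phi[1] = 55 + 155 = 210 deg
  cos(210 deg) = -0.8660, sin(210 deg) = -0.5000
  joint[2] = (1.3192, 1.8840) + 4.5 * (-0.8660, -0.5000) = (1.3192 + -3.8971, 1.8840 + -2.2500) = (-2.5779, -0.3660)
link 2: phi[2] = 55 + 155 + 70 = 280 deg
  cos(280 deg) = 0.1736, sin(280 deg) = -0.9848
  joint[3] = (-2.5779, -0.3660) + 6.2 * (0.1736, -0.9848) = (-2.5779 + 1.0766, -0.3660 + -6.1058) = (-1.5013, -6.4718)
End effector: (-1.5013, -6.4718)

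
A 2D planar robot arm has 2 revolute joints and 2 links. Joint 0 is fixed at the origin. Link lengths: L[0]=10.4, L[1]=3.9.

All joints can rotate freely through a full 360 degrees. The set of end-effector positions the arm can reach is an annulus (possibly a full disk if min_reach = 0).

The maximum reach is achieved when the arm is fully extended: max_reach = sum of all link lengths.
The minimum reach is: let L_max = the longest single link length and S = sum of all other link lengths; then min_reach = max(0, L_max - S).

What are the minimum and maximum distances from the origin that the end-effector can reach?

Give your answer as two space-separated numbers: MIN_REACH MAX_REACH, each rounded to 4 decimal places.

Link lengths: [10.4, 3.9]
max_reach = 10.4 + 3.9 = 14.3
L_max = max([10.4, 3.9]) = 10.4
S (sum of others) = 14.3 - 10.4 = 3.9
min_reach = max(0, 10.4 - 3.9) = max(0, 6.5) = 6.5

Answer: 6.5000 14.3000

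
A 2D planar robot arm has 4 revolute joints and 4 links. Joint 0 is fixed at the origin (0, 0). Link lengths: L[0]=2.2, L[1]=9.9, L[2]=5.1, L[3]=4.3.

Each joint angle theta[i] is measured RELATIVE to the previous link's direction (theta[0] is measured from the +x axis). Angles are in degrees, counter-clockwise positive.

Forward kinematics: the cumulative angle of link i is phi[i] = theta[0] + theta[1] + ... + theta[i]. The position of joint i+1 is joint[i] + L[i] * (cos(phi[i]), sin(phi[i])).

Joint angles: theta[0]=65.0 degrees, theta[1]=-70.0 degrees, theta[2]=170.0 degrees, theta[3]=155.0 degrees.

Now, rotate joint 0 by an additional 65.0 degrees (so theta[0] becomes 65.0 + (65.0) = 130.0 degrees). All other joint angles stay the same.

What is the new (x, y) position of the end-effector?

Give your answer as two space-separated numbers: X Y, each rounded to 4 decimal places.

joint[0] = (0.0000, 0.0000)  (base)
link 0: phi[0] = 130 = 130 deg
  cos(130 deg) = -0.6428, sin(130 deg) = 0.7660
  joint[1] = (0.0000, 0.0000) + 2.2 * (-0.6428, 0.7660) = (0.0000 + -1.4141, 0.0000 + 1.6853) = (-1.4141, 1.6853)
link 1: phi[1] = 130 + -70 = 60 deg
  cos(60 deg) = 0.5000, sin(60 deg) = 0.8660
  joint[2] = (-1.4141, 1.6853) + 9.9 * (0.5000, 0.8660) = (-1.4141 + 4.9500, 1.6853 + 8.5737) = (3.5359, 10.2589)
link 2: phi[2] = 130 + -70 + 170 = 230 deg
  cos(230 deg) = -0.6428, sin(230 deg) = -0.7660
  joint[3] = (3.5359, 10.2589) + 5.1 * (-0.6428, -0.7660) = (3.5359 + -3.2782, 10.2589 + -3.9068) = (0.2577, 6.3521)
link 3: phi[3] = 130 + -70 + 170 + 155 = 385 deg
  cos(385 deg) = 0.9063, sin(385 deg) = 0.4226
  joint[4] = (0.2577, 6.3521) + 4.3 * (0.9063, 0.4226) = (0.2577 + 3.8971, 6.3521 + 1.8173) = (4.1548, 8.1694)
End effector: (4.1548, 8.1694)

Answer: 4.1548 8.1694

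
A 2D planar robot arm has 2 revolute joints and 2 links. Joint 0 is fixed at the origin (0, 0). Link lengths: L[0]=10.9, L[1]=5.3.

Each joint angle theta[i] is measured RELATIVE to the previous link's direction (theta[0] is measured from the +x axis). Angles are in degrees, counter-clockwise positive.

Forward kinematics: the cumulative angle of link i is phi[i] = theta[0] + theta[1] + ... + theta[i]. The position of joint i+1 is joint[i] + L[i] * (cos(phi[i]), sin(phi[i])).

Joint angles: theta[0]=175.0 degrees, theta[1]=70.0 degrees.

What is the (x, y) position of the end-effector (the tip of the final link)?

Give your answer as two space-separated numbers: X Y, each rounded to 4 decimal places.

joint[0] = (0.0000, 0.0000)  (base)
link 0: phi[0] = 175 = 175 deg
  cos(175 deg) = -0.9962, sin(175 deg) = 0.0872
  joint[1] = (0.0000, 0.0000) + 10.9 * (-0.9962, 0.0872) = (0.0000 + -10.8585, 0.0000 + 0.9500) = (-10.8585, 0.9500)
link 1: phi[1] = 175 + 70 = 245 deg
  cos(245 deg) = -0.4226, sin(245 deg) = -0.9063
  joint[2] = (-10.8585, 0.9500) + 5.3 * (-0.4226, -0.9063) = (-10.8585 + -2.2399, 0.9500 + -4.8034) = (-13.0984, -3.8534)
End effector: (-13.0984, -3.8534)

Answer: -13.0984 -3.8534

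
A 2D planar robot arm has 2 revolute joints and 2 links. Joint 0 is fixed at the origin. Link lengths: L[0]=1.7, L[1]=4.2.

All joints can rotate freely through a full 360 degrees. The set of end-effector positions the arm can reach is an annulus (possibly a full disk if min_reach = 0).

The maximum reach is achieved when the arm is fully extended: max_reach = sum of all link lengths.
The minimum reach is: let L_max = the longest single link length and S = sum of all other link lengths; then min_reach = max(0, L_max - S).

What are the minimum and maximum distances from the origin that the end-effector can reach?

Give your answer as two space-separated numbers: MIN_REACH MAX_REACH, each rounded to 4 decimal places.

Answer: 2.5000 5.9000

Derivation:
Link lengths: [1.7, 4.2]
max_reach = 1.7 + 4.2 = 5.9
L_max = max([1.7, 4.2]) = 4.2
S (sum of others) = 5.9 - 4.2 = 1.7
min_reach = max(0, 4.2 - 1.7) = max(0, 2.5) = 2.5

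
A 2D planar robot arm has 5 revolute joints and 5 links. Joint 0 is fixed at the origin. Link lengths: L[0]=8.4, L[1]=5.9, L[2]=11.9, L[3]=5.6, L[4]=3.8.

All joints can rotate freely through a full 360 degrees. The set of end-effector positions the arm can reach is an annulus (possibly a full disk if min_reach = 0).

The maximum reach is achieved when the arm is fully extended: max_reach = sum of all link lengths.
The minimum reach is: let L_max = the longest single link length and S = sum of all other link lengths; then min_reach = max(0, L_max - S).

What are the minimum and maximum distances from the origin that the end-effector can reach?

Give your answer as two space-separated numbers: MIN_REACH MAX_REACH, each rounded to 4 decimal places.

Link lengths: [8.4, 5.9, 11.9, 5.6, 3.8]
max_reach = 8.4 + 5.9 + 11.9 + 5.6 + 3.8 = 35.6
L_max = max([8.4, 5.9, 11.9, 5.6, 3.8]) = 11.9
S (sum of others) = 35.6 - 11.9 = 23.7
min_reach = max(0, 11.9 - 23.7) = max(0, -11.8) = 0

Answer: 0.0000 35.6000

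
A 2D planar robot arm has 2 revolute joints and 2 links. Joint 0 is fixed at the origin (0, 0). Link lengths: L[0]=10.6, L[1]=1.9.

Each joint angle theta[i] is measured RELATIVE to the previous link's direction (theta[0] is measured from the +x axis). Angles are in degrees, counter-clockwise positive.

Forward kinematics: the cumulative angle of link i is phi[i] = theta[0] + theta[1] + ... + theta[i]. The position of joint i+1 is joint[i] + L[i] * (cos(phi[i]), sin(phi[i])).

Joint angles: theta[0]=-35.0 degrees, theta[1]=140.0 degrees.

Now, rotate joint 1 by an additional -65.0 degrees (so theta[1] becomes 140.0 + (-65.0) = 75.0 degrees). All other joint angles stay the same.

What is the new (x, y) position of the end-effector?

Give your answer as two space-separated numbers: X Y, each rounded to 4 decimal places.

joint[0] = (0.0000, 0.0000)  (base)
link 0: phi[0] = -35 = -35 deg
  cos(-35 deg) = 0.8192, sin(-35 deg) = -0.5736
  joint[1] = (0.0000, 0.0000) + 10.6 * (0.8192, -0.5736) = (0.0000 + 8.6830, 0.0000 + -6.0799) = (8.6830, -6.0799)
link 1: phi[1] = -35 + 75 = 40 deg
  cos(40 deg) = 0.7660, sin(40 deg) = 0.6428
  joint[2] = (8.6830, -6.0799) + 1.9 * (0.7660, 0.6428) = (8.6830 + 1.4555, -6.0799 + 1.2213) = (10.1385, -4.8586)
End effector: (10.1385, -4.8586)

Answer: 10.1385 -4.8586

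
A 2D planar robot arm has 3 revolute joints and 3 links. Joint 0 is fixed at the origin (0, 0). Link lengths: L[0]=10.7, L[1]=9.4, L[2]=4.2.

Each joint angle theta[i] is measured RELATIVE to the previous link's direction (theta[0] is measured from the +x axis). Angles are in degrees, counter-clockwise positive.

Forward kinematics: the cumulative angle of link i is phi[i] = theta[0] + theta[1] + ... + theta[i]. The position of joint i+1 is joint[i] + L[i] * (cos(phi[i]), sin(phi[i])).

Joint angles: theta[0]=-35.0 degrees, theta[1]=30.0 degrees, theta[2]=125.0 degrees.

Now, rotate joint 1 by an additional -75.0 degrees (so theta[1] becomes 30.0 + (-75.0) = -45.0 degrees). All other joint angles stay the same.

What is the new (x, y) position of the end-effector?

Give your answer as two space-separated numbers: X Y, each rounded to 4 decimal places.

Answer: 13.3671 -12.4246

Derivation:
joint[0] = (0.0000, 0.0000)  (base)
link 0: phi[0] = -35 = -35 deg
  cos(-35 deg) = 0.8192, sin(-35 deg) = -0.5736
  joint[1] = (0.0000, 0.0000) + 10.7 * (0.8192, -0.5736) = (0.0000 + 8.7649, 0.0000 + -6.1373) = (8.7649, -6.1373)
link 1: phi[1] = -35 + -45 = -80 deg
  cos(-80 deg) = 0.1736, sin(-80 deg) = -0.9848
  joint[2] = (8.7649, -6.1373) + 9.4 * (0.1736, -0.9848) = (8.7649 + 1.6323, -6.1373 + -9.2572) = (10.3972, -15.3945)
link 2: phi[2] = -35 + -45 + 125 = 45 deg
  cos(45 deg) = 0.7071, sin(45 deg) = 0.7071
  joint[3] = (10.3972, -15.3945) + 4.2 * (0.7071, 0.7071) = (10.3972 + 2.9698, -15.3945 + 2.9698) = (13.3671, -12.4246)
End effector: (13.3671, -12.4246)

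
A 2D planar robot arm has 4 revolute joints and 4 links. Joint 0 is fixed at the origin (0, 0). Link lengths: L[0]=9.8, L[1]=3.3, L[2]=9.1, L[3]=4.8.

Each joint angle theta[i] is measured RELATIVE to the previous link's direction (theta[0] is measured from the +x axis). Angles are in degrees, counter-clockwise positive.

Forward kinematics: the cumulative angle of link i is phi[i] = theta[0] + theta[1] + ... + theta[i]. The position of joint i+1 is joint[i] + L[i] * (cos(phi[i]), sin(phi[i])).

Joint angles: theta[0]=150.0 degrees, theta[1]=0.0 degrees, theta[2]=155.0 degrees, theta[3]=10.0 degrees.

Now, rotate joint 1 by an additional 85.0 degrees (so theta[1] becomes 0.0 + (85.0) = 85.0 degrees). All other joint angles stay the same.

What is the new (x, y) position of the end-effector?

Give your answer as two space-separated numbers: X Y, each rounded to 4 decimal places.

Answer: 1.1780 9.8322

Derivation:
joint[0] = (0.0000, 0.0000)  (base)
link 0: phi[0] = 150 = 150 deg
  cos(150 deg) = -0.8660, sin(150 deg) = 0.5000
  joint[1] = (0.0000, 0.0000) + 9.8 * (-0.8660, 0.5000) = (0.0000 + -8.4870, 0.0000 + 4.9000) = (-8.4870, 4.9000)
link 1: phi[1] = 150 + 85 = 235 deg
  cos(235 deg) = -0.5736, sin(235 deg) = -0.8192
  joint[2] = (-8.4870, 4.9000) + 3.3 * (-0.5736, -0.8192) = (-8.4870 + -1.8928, 4.9000 + -2.7032) = (-10.3799, 2.1968)
link 2: phi[2] = 150 + 85 + 155 = 390 deg
  cos(390 deg) = 0.8660, sin(390 deg) = 0.5000
  joint[3] = (-10.3799, 2.1968) + 9.1 * (0.8660, 0.5000) = (-10.3799 + 7.8808, 2.1968 + 4.5500) = (-2.4990, 6.7468)
link 3: phi[3] = 150 + 85 + 155 + 10 = 400 deg
  cos(400 deg) = 0.7660, sin(400 deg) = 0.6428
  joint[4] = (-2.4990, 6.7468) + 4.8 * (0.7660, 0.6428) = (-2.4990 + 3.6770, 6.7468 + 3.0854) = (1.1780, 9.8322)
End effector: (1.1780, 9.8322)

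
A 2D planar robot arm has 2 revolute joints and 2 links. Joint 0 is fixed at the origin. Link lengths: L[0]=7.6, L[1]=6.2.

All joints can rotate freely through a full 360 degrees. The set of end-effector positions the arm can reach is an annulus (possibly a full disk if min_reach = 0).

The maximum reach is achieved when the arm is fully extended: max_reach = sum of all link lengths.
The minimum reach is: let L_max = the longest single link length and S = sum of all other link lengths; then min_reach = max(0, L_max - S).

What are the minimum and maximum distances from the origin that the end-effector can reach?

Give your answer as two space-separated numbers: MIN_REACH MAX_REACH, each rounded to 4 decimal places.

Link lengths: [7.6, 6.2]
max_reach = 7.6 + 6.2 = 13.8
L_max = max([7.6, 6.2]) = 7.6
S (sum of others) = 13.8 - 7.6 = 6.2
min_reach = max(0, 7.6 - 6.2) = max(0, 1.4) = 1.4

Answer: 1.4000 13.8000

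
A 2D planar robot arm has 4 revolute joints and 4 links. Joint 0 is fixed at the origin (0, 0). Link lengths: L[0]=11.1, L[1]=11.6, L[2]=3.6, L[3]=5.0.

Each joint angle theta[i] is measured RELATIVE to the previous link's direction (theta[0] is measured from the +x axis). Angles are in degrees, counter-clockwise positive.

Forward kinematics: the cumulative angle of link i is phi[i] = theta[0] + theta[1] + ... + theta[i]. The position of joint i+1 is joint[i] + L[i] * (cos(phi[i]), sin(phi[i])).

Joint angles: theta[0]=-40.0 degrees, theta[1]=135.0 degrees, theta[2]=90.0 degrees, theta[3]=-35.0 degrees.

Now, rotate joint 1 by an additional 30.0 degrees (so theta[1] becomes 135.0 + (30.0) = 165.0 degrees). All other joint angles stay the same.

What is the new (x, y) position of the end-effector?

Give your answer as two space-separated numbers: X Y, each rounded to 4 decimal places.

Answer: -6.0993 0.3023

Derivation:
joint[0] = (0.0000, 0.0000)  (base)
link 0: phi[0] = -40 = -40 deg
  cos(-40 deg) = 0.7660, sin(-40 deg) = -0.6428
  joint[1] = (0.0000, 0.0000) + 11.1 * (0.7660, -0.6428) = (0.0000 + 8.5031, 0.0000 + -7.1349) = (8.5031, -7.1349)
link 1: phi[1] = -40 + 165 = 125 deg
  cos(125 deg) = -0.5736, sin(125 deg) = 0.8192
  joint[2] = (8.5031, -7.1349) + 11.6 * (-0.5736, 0.8192) = (8.5031 + -6.6535, -7.1349 + 9.5022) = (1.8496, 2.3672)
link 2: phi[2] = -40 + 165 + 90 = 215 deg
  cos(215 deg) = -0.8192, sin(215 deg) = -0.5736
  joint[3] = (1.8496, 2.3672) + 3.6 * (-0.8192, -0.5736) = (1.8496 + -2.9489, 2.3672 + -2.0649) = (-1.0993, 0.3023)
link 3: phi[3] = -40 + 165 + 90 + -35 = 180 deg
  cos(180 deg) = -1.0000, sin(180 deg) = 0.0000
  joint[4] = (-1.0993, 0.3023) + 5 * (-1.0000, 0.0000) = (-1.0993 + -5.0000, 0.3023 + 0.0000) = (-6.0993, 0.3023)
End effector: (-6.0993, 0.3023)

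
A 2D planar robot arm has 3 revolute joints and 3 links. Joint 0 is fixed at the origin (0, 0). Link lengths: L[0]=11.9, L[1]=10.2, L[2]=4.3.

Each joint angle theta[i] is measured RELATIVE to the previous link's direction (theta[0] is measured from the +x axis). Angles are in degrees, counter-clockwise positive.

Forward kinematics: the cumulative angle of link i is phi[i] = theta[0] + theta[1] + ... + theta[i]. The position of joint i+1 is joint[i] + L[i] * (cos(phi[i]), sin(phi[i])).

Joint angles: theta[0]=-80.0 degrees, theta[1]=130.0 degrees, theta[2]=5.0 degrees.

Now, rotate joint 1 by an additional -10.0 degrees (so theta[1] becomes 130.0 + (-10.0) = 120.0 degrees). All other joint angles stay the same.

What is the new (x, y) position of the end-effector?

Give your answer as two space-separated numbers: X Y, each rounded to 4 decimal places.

Answer: 12.9206 -2.1222

Derivation:
joint[0] = (0.0000, 0.0000)  (base)
link 0: phi[0] = -80 = -80 deg
  cos(-80 deg) = 0.1736, sin(-80 deg) = -0.9848
  joint[1] = (0.0000, 0.0000) + 11.9 * (0.1736, -0.9848) = (0.0000 + 2.0664, 0.0000 + -11.7192) = (2.0664, -11.7192)
link 1: phi[1] = -80 + 120 = 40 deg
  cos(40 deg) = 0.7660, sin(40 deg) = 0.6428
  joint[2] = (2.0664, -11.7192) + 10.2 * (0.7660, 0.6428) = (2.0664 + 7.8137, -11.7192 + 6.5564) = (9.8801, -5.1628)
link 2: phi[2] = -80 + 120 + 5 = 45 deg
  cos(45 deg) = 0.7071, sin(45 deg) = 0.7071
  joint[3] = (9.8801, -5.1628) + 4.3 * (0.7071, 0.7071) = (9.8801 + 3.0406, -5.1628 + 3.0406) = (12.9206, -2.1222)
End effector: (12.9206, -2.1222)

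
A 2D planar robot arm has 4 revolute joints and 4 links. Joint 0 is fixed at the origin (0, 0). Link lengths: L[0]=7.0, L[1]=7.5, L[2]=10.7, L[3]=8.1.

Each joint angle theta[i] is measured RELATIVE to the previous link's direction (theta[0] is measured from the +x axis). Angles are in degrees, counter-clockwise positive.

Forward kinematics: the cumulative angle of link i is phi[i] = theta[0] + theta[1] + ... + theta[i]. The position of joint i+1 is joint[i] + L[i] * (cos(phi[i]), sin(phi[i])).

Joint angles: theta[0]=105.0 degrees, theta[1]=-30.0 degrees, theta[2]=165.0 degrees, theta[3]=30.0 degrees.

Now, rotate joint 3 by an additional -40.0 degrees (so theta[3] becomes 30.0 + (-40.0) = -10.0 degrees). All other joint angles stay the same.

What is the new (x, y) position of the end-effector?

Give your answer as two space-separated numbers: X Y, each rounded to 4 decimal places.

joint[0] = (0.0000, 0.0000)  (base)
link 0: phi[0] = 105 = 105 deg
  cos(105 deg) = -0.2588, sin(105 deg) = 0.9659
  joint[1] = (0.0000, 0.0000) + 7 * (-0.2588, 0.9659) = (0.0000 + -1.8117, 0.0000 + 6.7615) = (-1.8117, 6.7615)
link 1: phi[1] = 105 + -30 = 75 deg
  cos(75 deg) = 0.2588, sin(75 deg) = 0.9659
  joint[2] = (-1.8117, 6.7615) + 7.5 * (0.2588, 0.9659) = (-1.8117 + 1.9411, 6.7615 + 7.2444) = (0.1294, 14.0059)
link 2: phi[2] = 105 + -30 + 165 = 240 deg
  cos(240 deg) = -0.5000, sin(240 deg) = -0.8660
  joint[3] = (0.1294, 14.0059) + 10.7 * (-0.5000, -0.8660) = (0.1294 + -5.3500, 14.0059 + -9.2665) = (-5.2206, 4.7395)
link 3: phi[3] = 105 + -30 + 165 + -10 = 230 deg
  cos(230 deg) = -0.6428, sin(230 deg) = -0.7660
  joint[4] = (-5.2206, 4.7395) + 8.1 * (-0.6428, -0.7660) = (-5.2206 + -5.2066, 4.7395 + -6.2050) = (-10.4272, -1.4655)
End effector: (-10.4272, -1.4655)

Answer: -10.4272 -1.4655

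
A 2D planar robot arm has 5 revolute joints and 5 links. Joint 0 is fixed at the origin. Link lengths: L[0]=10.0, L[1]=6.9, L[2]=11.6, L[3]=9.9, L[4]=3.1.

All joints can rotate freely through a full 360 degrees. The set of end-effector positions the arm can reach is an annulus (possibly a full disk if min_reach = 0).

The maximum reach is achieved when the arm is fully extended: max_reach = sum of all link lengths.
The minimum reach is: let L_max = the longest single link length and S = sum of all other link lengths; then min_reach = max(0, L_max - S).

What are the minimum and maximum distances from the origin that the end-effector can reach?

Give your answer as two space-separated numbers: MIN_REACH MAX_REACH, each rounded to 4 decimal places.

Link lengths: [10.0, 6.9, 11.6, 9.9, 3.1]
max_reach = 10 + 6.9 + 11.6 + 9.9 + 3.1 = 41.5
L_max = max([10.0, 6.9, 11.6, 9.9, 3.1]) = 11.6
S (sum of others) = 41.5 - 11.6 = 29.9
min_reach = max(0, 11.6 - 29.9) = max(0, -18.3) = 0

Answer: 0.0000 41.5000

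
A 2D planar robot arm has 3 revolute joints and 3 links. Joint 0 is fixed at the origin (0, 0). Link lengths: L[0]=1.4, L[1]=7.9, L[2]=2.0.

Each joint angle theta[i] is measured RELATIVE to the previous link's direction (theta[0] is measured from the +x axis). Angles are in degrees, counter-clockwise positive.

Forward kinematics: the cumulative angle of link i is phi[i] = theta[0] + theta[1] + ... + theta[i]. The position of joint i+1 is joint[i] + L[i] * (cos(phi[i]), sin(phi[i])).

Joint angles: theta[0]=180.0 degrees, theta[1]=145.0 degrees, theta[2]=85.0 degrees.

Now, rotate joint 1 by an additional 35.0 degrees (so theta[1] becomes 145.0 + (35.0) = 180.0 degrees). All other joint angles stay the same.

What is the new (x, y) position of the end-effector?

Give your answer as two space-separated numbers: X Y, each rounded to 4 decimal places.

Answer: 6.6743 1.9924

Derivation:
joint[0] = (0.0000, 0.0000)  (base)
link 0: phi[0] = 180 = 180 deg
  cos(180 deg) = -1.0000, sin(180 deg) = 0.0000
  joint[1] = (0.0000, 0.0000) + 1.4 * (-1.0000, 0.0000) = (0.0000 + -1.4000, 0.0000 + 0.0000) = (-1.4000, 0.0000)
link 1: phi[1] = 180 + 180 = 360 deg
  cos(360 deg) = 1.0000, sin(360 deg) = -0.0000
  joint[2] = (-1.4000, 0.0000) + 7.9 * (1.0000, -0.0000) = (-1.4000 + 7.9000, 0.0000 + -0.0000) = (6.5000, -0.0000)
link 2: phi[2] = 180 + 180 + 85 = 445 deg
  cos(445 deg) = 0.0872, sin(445 deg) = 0.9962
  joint[3] = (6.5000, -0.0000) + 2 * (0.0872, 0.9962) = (6.5000 + 0.1743, -0.0000 + 1.9924) = (6.6743, 1.9924)
End effector: (6.6743, 1.9924)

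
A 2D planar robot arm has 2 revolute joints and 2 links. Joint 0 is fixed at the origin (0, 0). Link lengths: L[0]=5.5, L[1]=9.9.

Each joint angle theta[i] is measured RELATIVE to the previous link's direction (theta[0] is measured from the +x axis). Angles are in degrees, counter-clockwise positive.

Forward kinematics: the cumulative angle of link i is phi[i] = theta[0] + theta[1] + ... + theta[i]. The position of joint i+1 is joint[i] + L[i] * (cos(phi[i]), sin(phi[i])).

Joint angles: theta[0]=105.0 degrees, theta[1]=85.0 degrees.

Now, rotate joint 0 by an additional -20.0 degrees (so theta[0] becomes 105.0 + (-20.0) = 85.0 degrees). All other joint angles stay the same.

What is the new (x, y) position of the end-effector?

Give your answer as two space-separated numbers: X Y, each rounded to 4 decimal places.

joint[0] = (0.0000, 0.0000)  (base)
link 0: phi[0] = 85 = 85 deg
  cos(85 deg) = 0.0872, sin(85 deg) = 0.9962
  joint[1] = (0.0000, 0.0000) + 5.5 * (0.0872, 0.9962) = (0.0000 + 0.4794, 0.0000 + 5.4791) = (0.4794, 5.4791)
link 1: phi[1] = 85 + 85 = 170 deg
  cos(170 deg) = -0.9848, sin(170 deg) = 0.1736
  joint[2] = (0.4794, 5.4791) + 9.9 * (-0.9848, 0.1736) = (0.4794 + -9.7496, 5.4791 + 1.7191) = (-9.2702, 7.1982)
End effector: (-9.2702, 7.1982)

Answer: -9.2702 7.1982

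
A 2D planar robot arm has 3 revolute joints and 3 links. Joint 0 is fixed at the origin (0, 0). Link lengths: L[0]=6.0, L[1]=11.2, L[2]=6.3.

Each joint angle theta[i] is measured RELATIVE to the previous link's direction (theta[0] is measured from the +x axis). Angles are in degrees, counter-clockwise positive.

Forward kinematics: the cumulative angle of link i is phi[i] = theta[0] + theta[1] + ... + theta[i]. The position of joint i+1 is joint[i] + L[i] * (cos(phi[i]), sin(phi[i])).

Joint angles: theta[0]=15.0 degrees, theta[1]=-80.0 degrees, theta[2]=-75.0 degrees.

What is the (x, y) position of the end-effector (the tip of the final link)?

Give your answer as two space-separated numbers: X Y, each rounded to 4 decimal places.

Answer: 5.7028 -12.6473

Derivation:
joint[0] = (0.0000, 0.0000)  (base)
link 0: phi[0] = 15 = 15 deg
  cos(15 deg) = 0.9659, sin(15 deg) = 0.2588
  joint[1] = (0.0000, 0.0000) + 6 * (0.9659, 0.2588) = (0.0000 + 5.7956, 0.0000 + 1.5529) = (5.7956, 1.5529)
link 1: phi[1] = 15 + -80 = -65 deg
  cos(-65 deg) = 0.4226, sin(-65 deg) = -0.9063
  joint[2] = (5.7956, 1.5529) + 11.2 * (0.4226, -0.9063) = (5.7956 + 4.7333, 1.5529 + -10.1506) = (10.5289, -8.5977)
link 2: phi[2] = 15 + -80 + -75 = -140 deg
  cos(-140 deg) = -0.7660, sin(-140 deg) = -0.6428
  joint[3] = (10.5289, -8.5977) + 6.3 * (-0.7660, -0.6428) = (10.5289 + -4.8261, -8.5977 + -4.0496) = (5.7028, -12.6473)
End effector: (5.7028, -12.6473)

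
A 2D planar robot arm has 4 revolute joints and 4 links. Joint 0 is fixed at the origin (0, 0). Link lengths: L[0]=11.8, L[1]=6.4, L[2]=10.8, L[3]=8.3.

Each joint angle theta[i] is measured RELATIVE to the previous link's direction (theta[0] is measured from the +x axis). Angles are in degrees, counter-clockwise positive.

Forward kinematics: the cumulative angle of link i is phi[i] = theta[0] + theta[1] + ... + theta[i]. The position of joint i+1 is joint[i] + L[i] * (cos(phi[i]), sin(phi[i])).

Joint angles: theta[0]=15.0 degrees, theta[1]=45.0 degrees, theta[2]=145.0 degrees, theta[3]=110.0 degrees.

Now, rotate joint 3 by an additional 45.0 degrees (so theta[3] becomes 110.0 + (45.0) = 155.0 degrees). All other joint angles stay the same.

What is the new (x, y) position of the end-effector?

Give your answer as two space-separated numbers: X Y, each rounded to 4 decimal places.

Answer: 13.1098 4.0324

Derivation:
joint[0] = (0.0000, 0.0000)  (base)
link 0: phi[0] = 15 = 15 deg
  cos(15 deg) = 0.9659, sin(15 deg) = 0.2588
  joint[1] = (0.0000, 0.0000) + 11.8 * (0.9659, 0.2588) = (0.0000 + 11.3979, 0.0000 + 3.0541) = (11.3979, 3.0541)
link 1: phi[1] = 15 + 45 = 60 deg
  cos(60 deg) = 0.5000, sin(60 deg) = 0.8660
  joint[2] = (11.3979, 3.0541) + 6.4 * (0.5000, 0.8660) = (11.3979 + 3.2000, 3.0541 + 5.5426) = (14.5979, 8.5966)
link 2: phi[2] = 15 + 45 + 145 = 205 deg
  cos(205 deg) = -0.9063, sin(205 deg) = -0.4226
  joint[3] = (14.5979, 8.5966) + 10.8 * (-0.9063, -0.4226) = (14.5979 + -9.7881, 8.5966 + -4.5643) = (4.8098, 4.0324)
link 3: phi[3] = 15 + 45 + 145 + 155 = 360 deg
  cos(360 deg) = 1.0000, sin(360 deg) = -0.0000
  joint[4] = (4.8098, 4.0324) + 8.3 * (1.0000, -0.0000) = (4.8098 + 8.3000, 4.0324 + -0.0000) = (13.1098, 4.0324)
End effector: (13.1098, 4.0324)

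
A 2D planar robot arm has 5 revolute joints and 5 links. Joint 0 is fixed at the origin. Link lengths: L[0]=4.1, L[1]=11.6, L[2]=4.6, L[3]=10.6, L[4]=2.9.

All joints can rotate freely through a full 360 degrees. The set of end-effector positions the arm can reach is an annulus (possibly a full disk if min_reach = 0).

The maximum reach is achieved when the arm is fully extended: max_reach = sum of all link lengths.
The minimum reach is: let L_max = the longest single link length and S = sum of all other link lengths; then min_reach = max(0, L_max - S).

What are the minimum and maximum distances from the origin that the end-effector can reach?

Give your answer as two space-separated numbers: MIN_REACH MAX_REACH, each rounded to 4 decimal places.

Link lengths: [4.1, 11.6, 4.6, 10.6, 2.9]
max_reach = 4.1 + 11.6 + 4.6 + 10.6 + 2.9 = 33.8
L_max = max([4.1, 11.6, 4.6, 10.6, 2.9]) = 11.6
S (sum of others) = 33.8 - 11.6 = 22.2
min_reach = max(0, 11.6 - 22.2) = max(0, -10.6) = 0

Answer: 0.0000 33.8000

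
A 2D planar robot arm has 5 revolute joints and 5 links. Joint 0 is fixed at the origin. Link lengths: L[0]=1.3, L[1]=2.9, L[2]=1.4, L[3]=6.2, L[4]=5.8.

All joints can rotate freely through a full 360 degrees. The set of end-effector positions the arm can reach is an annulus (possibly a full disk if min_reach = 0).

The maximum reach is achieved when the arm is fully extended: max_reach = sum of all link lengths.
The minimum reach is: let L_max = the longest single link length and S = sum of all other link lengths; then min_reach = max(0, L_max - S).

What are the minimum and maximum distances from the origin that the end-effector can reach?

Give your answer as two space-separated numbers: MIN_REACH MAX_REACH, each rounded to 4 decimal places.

Link lengths: [1.3, 2.9, 1.4, 6.2, 5.8]
max_reach = 1.3 + 2.9 + 1.4 + 6.2 + 5.8 = 17.6
L_max = max([1.3, 2.9, 1.4, 6.2, 5.8]) = 6.2
S (sum of others) = 17.6 - 6.2 = 11.4
min_reach = max(0, 6.2 - 11.4) = max(0, -5.2) = 0

Answer: 0.0000 17.6000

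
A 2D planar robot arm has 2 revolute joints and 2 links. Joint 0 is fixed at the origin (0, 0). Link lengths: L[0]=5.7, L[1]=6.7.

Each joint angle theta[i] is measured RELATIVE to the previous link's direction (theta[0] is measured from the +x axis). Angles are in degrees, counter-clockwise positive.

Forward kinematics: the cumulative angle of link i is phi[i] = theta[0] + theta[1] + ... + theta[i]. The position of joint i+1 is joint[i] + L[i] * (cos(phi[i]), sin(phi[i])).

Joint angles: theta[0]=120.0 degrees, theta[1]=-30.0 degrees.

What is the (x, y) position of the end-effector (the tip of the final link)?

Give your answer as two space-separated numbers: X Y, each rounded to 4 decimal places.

Answer: -2.8500 11.6363

Derivation:
joint[0] = (0.0000, 0.0000)  (base)
link 0: phi[0] = 120 = 120 deg
  cos(120 deg) = -0.5000, sin(120 deg) = 0.8660
  joint[1] = (0.0000, 0.0000) + 5.7 * (-0.5000, 0.8660) = (0.0000 + -2.8500, 0.0000 + 4.9363) = (-2.8500, 4.9363)
link 1: phi[1] = 120 + -30 = 90 deg
  cos(90 deg) = 0.0000, sin(90 deg) = 1.0000
  joint[2] = (-2.8500, 4.9363) + 6.7 * (0.0000, 1.0000) = (-2.8500 + 0.0000, 4.9363 + 6.7000) = (-2.8500, 11.6363)
End effector: (-2.8500, 11.6363)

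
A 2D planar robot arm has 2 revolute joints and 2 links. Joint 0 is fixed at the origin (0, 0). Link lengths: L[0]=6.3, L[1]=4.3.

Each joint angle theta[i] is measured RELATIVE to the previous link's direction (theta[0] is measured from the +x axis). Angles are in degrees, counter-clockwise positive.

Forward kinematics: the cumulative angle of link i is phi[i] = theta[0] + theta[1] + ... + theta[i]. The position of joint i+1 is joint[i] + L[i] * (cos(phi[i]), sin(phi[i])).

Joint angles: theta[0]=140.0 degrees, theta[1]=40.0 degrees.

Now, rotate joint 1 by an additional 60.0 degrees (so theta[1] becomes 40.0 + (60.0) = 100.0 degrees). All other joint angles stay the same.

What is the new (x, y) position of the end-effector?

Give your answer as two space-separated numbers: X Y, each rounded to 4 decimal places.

Answer: -6.9761 0.3257

Derivation:
joint[0] = (0.0000, 0.0000)  (base)
link 0: phi[0] = 140 = 140 deg
  cos(140 deg) = -0.7660, sin(140 deg) = 0.6428
  joint[1] = (0.0000, 0.0000) + 6.3 * (-0.7660, 0.6428) = (0.0000 + -4.8261, 0.0000 + 4.0496) = (-4.8261, 4.0496)
link 1: phi[1] = 140 + 100 = 240 deg
  cos(240 deg) = -0.5000, sin(240 deg) = -0.8660
  joint[2] = (-4.8261, 4.0496) + 4.3 * (-0.5000, -0.8660) = (-4.8261 + -2.1500, 4.0496 + -3.7239) = (-6.9761, 0.3257)
End effector: (-6.9761, 0.3257)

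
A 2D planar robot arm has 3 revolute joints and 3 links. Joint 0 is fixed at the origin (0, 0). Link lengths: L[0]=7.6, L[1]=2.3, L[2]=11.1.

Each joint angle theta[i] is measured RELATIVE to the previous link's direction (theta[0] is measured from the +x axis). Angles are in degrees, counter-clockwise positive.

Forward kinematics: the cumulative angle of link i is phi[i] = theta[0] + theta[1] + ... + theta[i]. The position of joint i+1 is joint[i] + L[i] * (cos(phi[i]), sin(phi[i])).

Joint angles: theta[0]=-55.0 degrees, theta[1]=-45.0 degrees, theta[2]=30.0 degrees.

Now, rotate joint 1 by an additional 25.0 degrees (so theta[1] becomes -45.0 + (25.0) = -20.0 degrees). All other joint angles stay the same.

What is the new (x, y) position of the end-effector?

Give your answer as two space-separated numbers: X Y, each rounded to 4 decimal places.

Answer: 12.8033 -16.2961

Derivation:
joint[0] = (0.0000, 0.0000)  (base)
link 0: phi[0] = -55 = -55 deg
  cos(-55 deg) = 0.5736, sin(-55 deg) = -0.8192
  joint[1] = (0.0000, 0.0000) + 7.6 * (0.5736, -0.8192) = (0.0000 + 4.3592, 0.0000 + -6.2256) = (4.3592, -6.2256)
link 1: phi[1] = -55 + -20 = -75 deg
  cos(-75 deg) = 0.2588, sin(-75 deg) = -0.9659
  joint[2] = (4.3592, -6.2256) + 2.3 * (0.2588, -0.9659) = (4.3592 + 0.5953, -6.2256 + -2.2216) = (4.9545, -8.4472)
link 2: phi[2] = -55 + -20 + 30 = -45 deg
  cos(-45 deg) = 0.7071, sin(-45 deg) = -0.7071
  joint[3] = (4.9545, -8.4472) + 11.1 * (0.7071, -0.7071) = (4.9545 + 7.8489, -8.4472 + -7.8489) = (12.8033, -16.2961)
End effector: (12.8033, -16.2961)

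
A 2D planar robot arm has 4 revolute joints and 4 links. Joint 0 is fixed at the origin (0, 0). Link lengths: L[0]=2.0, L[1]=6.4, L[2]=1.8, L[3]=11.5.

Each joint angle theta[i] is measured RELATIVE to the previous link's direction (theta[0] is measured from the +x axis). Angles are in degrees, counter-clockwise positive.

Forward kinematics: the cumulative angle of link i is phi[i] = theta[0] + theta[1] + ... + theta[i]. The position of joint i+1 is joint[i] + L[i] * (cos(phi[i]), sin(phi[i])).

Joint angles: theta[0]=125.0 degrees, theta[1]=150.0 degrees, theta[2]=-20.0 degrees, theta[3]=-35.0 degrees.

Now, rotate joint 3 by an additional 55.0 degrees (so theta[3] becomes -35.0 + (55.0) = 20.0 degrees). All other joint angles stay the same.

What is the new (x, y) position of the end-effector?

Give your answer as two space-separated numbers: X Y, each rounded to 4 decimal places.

Answer: -0.0529 -17.9322

Derivation:
joint[0] = (0.0000, 0.0000)  (base)
link 0: phi[0] = 125 = 125 deg
  cos(125 deg) = -0.5736, sin(125 deg) = 0.8192
  joint[1] = (0.0000, 0.0000) + 2 * (-0.5736, 0.8192) = (0.0000 + -1.1472, 0.0000 + 1.6383) = (-1.1472, 1.6383)
link 1: phi[1] = 125 + 150 = 275 deg
  cos(275 deg) = 0.0872, sin(275 deg) = -0.9962
  joint[2] = (-1.1472, 1.6383) + 6.4 * (0.0872, -0.9962) = (-1.1472 + 0.5578, 1.6383 + -6.3756) = (-0.5894, -4.7373)
link 2: phi[2] = 125 + 150 + -20 = 255 deg
  cos(255 deg) = -0.2588, sin(255 deg) = -0.9659
  joint[3] = (-0.5894, -4.7373) + 1.8 * (-0.2588, -0.9659) = (-0.5894 + -0.4659, -4.7373 + -1.7387) = (-1.0552, -6.4760)
link 3: phi[3] = 125 + 150 + -20 + 20 = 275 deg
  cos(275 deg) = 0.0872, sin(275 deg) = -0.9962
  joint[4] = (-1.0552, -6.4760) + 11.5 * (0.0872, -0.9962) = (-1.0552 + 1.0023, -6.4760 + -11.4562) = (-0.0529, -17.9322)
End effector: (-0.0529, -17.9322)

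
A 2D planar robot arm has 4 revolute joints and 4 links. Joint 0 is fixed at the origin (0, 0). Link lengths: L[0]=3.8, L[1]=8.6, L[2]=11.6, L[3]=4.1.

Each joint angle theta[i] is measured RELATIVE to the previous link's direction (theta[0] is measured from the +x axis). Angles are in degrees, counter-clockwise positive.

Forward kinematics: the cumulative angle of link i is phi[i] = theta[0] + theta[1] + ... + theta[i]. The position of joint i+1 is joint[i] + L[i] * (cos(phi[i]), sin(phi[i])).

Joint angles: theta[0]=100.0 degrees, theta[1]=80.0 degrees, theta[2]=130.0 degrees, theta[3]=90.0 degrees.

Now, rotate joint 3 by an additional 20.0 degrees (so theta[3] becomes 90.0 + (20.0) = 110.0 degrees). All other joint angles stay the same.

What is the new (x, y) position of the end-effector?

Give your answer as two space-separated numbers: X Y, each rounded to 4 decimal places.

Answer: 0.2465 -1.5931

Derivation:
joint[0] = (0.0000, 0.0000)  (base)
link 0: phi[0] = 100 = 100 deg
  cos(100 deg) = -0.1736, sin(100 deg) = 0.9848
  joint[1] = (0.0000, 0.0000) + 3.8 * (-0.1736, 0.9848) = (0.0000 + -0.6599, 0.0000 + 3.7423) = (-0.6599, 3.7423)
link 1: phi[1] = 100 + 80 = 180 deg
  cos(180 deg) = -1.0000, sin(180 deg) = 0.0000
  joint[2] = (-0.6599, 3.7423) + 8.6 * (-1.0000, 0.0000) = (-0.6599 + -8.6000, 3.7423 + 0.0000) = (-9.2599, 3.7423)
link 2: phi[2] = 100 + 80 + 130 = 310 deg
  cos(310 deg) = 0.6428, sin(310 deg) = -0.7660
  joint[3] = (-9.2599, 3.7423) + 11.6 * (0.6428, -0.7660) = (-9.2599 + 7.4563, 3.7423 + -8.8861) = (-1.8035, -5.1438)
link 3: phi[3] = 100 + 80 + 130 + 110 = 420 deg
  cos(420 deg) = 0.5000, sin(420 deg) = 0.8660
  joint[4] = (-1.8035, -5.1438) + 4.1 * (0.5000, 0.8660) = (-1.8035 + 2.0500, -5.1438 + 3.5507) = (0.2465, -1.5931)
End effector: (0.2465, -1.5931)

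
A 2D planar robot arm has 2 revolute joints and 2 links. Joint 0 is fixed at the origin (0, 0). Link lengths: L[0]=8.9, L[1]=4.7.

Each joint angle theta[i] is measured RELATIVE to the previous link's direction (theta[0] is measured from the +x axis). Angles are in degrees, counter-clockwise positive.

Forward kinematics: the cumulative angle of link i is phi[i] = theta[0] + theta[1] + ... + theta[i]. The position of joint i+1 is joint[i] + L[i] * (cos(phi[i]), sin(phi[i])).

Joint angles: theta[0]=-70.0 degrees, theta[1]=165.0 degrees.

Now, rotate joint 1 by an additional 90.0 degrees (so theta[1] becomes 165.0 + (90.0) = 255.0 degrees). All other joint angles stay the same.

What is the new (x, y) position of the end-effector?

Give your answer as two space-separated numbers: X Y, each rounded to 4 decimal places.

Answer: -1.6381 -8.7729

Derivation:
joint[0] = (0.0000, 0.0000)  (base)
link 0: phi[0] = -70 = -70 deg
  cos(-70 deg) = 0.3420, sin(-70 deg) = -0.9397
  joint[1] = (0.0000, 0.0000) + 8.9 * (0.3420, -0.9397) = (0.0000 + 3.0440, 0.0000 + -8.3633) = (3.0440, -8.3633)
link 1: phi[1] = -70 + 255 = 185 deg
  cos(185 deg) = -0.9962, sin(185 deg) = -0.0872
  joint[2] = (3.0440, -8.3633) + 4.7 * (-0.9962, -0.0872) = (3.0440 + -4.6821, -8.3633 + -0.4096) = (-1.6381, -8.7729)
End effector: (-1.6381, -8.7729)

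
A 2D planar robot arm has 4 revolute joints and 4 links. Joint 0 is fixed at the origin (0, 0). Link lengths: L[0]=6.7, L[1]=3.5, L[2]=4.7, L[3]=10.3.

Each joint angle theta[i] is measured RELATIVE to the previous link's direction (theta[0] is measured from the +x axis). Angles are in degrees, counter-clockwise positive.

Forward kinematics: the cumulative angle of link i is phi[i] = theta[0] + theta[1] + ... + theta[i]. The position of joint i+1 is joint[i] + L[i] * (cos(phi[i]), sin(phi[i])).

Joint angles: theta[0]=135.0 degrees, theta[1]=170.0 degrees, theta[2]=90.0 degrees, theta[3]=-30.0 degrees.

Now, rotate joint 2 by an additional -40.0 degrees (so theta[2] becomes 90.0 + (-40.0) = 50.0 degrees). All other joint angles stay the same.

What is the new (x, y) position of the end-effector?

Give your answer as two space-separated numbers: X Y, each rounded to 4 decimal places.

joint[0] = (0.0000, 0.0000)  (base)
link 0: phi[0] = 135 = 135 deg
  cos(135 deg) = -0.7071, sin(135 deg) = 0.7071
  joint[1] = (0.0000, 0.0000) + 6.7 * (-0.7071, 0.7071) = (0.0000 + -4.7376, 0.0000 + 4.7376) = (-4.7376, 4.7376)
link 1: phi[1] = 135 + 170 = 305 deg
  cos(305 deg) = 0.5736, sin(305 deg) = -0.8192
  joint[2] = (-4.7376, 4.7376) + 3.5 * (0.5736, -0.8192) = (-4.7376 + 2.0075, 4.7376 + -2.8670) = (-2.7301, 1.8706)
link 2: phi[2] = 135 + 170 + 50 = 355 deg
  cos(355 deg) = 0.9962, sin(355 deg) = -0.0872
  joint[3] = (-2.7301, 1.8706) + 4.7 * (0.9962, -0.0872) = (-2.7301 + 4.6821, 1.8706 + -0.4096) = (1.9520, 1.4610)
link 3: phi[3] = 135 + 170 + 50 + -30 = 325 deg
  cos(325 deg) = 0.8192, sin(325 deg) = -0.5736
  joint[4] = (1.9520, 1.4610) + 10.3 * (0.8192, -0.5736) = (1.9520 + 8.4373, 1.4610 + -5.9078) = (10.3893, -4.4469)
End effector: (10.3893, -4.4469)

Answer: 10.3893 -4.4469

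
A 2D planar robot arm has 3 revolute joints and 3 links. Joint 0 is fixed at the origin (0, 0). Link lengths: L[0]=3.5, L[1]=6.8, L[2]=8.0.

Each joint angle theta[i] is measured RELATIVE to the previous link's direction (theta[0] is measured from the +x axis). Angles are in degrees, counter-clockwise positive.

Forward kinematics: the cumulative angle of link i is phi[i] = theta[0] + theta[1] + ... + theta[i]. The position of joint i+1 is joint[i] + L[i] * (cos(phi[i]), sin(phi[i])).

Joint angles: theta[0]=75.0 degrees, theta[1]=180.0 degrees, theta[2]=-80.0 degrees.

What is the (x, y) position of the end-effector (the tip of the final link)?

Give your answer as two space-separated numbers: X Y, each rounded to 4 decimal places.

joint[0] = (0.0000, 0.0000)  (base)
link 0: phi[0] = 75 = 75 deg
  cos(75 deg) = 0.2588, sin(75 deg) = 0.9659
  joint[1] = (0.0000, 0.0000) + 3.5 * (0.2588, 0.9659) = (0.0000 + 0.9059, 0.0000 + 3.3807) = (0.9059, 3.3807)
link 1: phi[1] = 75 + 180 = 255 deg
  cos(255 deg) = -0.2588, sin(255 deg) = -0.9659
  joint[2] = (0.9059, 3.3807) + 6.8 * (-0.2588, -0.9659) = (0.9059 + -1.7600, 3.3807 + -6.5683) = (-0.8541, -3.1876)
link 2: phi[2] = 75 + 180 + -80 = 175 deg
  cos(175 deg) = -0.9962, sin(175 deg) = 0.0872
  joint[3] = (-0.8541, -3.1876) + 8 * (-0.9962, 0.0872) = (-0.8541 + -7.9696, -3.1876 + 0.6972) = (-8.8237, -2.4903)
End effector: (-8.8237, -2.4903)

Answer: -8.8237 -2.4903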